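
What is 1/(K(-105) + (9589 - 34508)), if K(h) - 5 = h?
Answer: -1/25019 ≈ -3.9970e-5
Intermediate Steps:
K(h) = 5 + h
1/(K(-105) + (9589 - 34508)) = 1/((5 - 105) + (9589 - 34508)) = 1/(-100 - 24919) = 1/(-25019) = -1/25019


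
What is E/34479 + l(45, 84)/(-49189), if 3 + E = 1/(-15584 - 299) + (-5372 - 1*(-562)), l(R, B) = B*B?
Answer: -1089189168416/3848195707839 ≈ -0.28304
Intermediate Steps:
l(R, B) = B**2
E = -76444880/15883 (E = -3 + (1/(-15584 - 299) + (-5372 - 1*(-562))) = -3 + (1/(-15883) + (-5372 + 562)) = -3 + (-1/15883 - 4810) = -3 - 76397231/15883 = -76444880/15883 ≈ -4813.0)
E/34479 + l(45, 84)/(-49189) = -76444880/15883/34479 + 84**2/(-49189) = -76444880/15883*1/34479 + 7056*(-1/49189) = -76444880/547629957 - 1008/7027 = -1089189168416/3848195707839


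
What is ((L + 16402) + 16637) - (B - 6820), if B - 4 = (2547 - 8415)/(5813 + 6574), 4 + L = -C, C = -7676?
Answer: 196240939/4129 ≈ 47528.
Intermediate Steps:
L = 7672 (L = -4 - 1*(-7676) = -4 + 7676 = 7672)
B = 14560/4129 (B = 4 + (2547 - 8415)/(5813 + 6574) = 4 - 5868/12387 = 4 - 5868*1/12387 = 4 - 1956/4129 = 14560/4129 ≈ 3.5263)
((L + 16402) + 16637) - (B - 6820) = ((7672 + 16402) + 16637) - (14560/4129 - 6820) = (24074 + 16637) - 1*(-28145220/4129) = 40711 + 28145220/4129 = 196240939/4129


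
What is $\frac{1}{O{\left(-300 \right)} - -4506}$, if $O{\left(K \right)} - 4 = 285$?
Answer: $\frac{1}{4795} \approx 0.00020855$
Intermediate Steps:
$O{\left(K \right)} = 289$ ($O{\left(K \right)} = 4 + 285 = 289$)
$\frac{1}{O{\left(-300 \right)} - -4506} = \frac{1}{289 - -4506} = \frac{1}{289 + \left(-48 + 4554\right)} = \frac{1}{289 + 4506} = \frac{1}{4795}$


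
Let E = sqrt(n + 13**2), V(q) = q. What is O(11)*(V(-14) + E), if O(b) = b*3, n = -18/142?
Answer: -462 + 33*sqrt(851290)/71 ≈ -33.161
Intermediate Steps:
n = -9/71 (n = -18*1/142 = -9/71 ≈ -0.12676)
O(b) = 3*b
E = sqrt(851290)/71 (E = sqrt(-9/71 + 13**2) = sqrt(-9/71 + 169) = sqrt(11990/71) = sqrt(851290)/71 ≈ 12.995)
O(11)*(V(-14) + E) = (3*11)*(-14 + sqrt(851290)/71) = 33*(-14 + sqrt(851290)/71) = -462 + 33*sqrt(851290)/71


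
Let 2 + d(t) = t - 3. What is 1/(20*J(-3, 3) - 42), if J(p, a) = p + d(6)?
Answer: -1/82 ≈ -0.012195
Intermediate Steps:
d(t) = -5 + t (d(t) = -2 + (t - 3) = -2 + (-3 + t) = -5 + t)
J(p, a) = 1 + p (J(p, a) = p + (-5 + 6) = p + 1 = 1 + p)
1/(20*J(-3, 3) - 42) = 1/(20*(1 - 3) - 42) = 1/(20*(-2) - 42) = 1/(-40 - 42) = 1/(-82) = -1/82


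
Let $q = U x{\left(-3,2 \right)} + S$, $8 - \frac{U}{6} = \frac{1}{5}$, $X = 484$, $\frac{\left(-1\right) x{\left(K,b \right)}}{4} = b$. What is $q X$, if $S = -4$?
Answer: $- \frac{915728}{5} \approx -1.8315 \cdot 10^{5}$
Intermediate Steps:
$x{\left(K,b \right)} = - 4 b$
$U = \frac{234}{5}$ ($U = 48 - \frac{6}{5} = \frac{234}{5} \approx 46.8$)
$q = - \frac{1892}{5}$ ($q = \frac{234 \left(\left(-4\right) 2\right)}{5} - 4 = \frac{234}{5} \left(-8\right) - 4 = - \frac{1872}{5} - 4 = - \frac{1892}{5} \approx -378.4$)
$q X = \left(- \frac{1892}{5}\right) 484 = - \frac{915728}{5}$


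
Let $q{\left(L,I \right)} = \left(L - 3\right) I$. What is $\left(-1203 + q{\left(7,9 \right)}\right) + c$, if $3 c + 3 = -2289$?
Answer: $-1931$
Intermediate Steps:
$c = -764$ ($c = -1 + \frac{1}{3} \left(-2289\right) = -1 - 763 = -764$)
$q{\left(L,I \right)} = I \left(-3 + L\right)$ ($q{\left(L,I \right)} = \left(-3 + L\right) I = I \left(-3 + L\right)$)
$\left(-1203 + q{\left(7,9 \right)}\right) + c = \left(-1203 + 9 \left(-3 + 7\right)\right) - 764 = \left(-1203 + 9 \cdot 4\right) - 764 = \left(-1203 + 36\right) - 764 = -1167 - 764 = -1931$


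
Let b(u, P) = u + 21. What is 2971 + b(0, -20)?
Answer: 2992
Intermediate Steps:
b(u, P) = 21 + u
2971 + b(0, -20) = 2971 + (21 + 0) = 2971 + 21 = 2992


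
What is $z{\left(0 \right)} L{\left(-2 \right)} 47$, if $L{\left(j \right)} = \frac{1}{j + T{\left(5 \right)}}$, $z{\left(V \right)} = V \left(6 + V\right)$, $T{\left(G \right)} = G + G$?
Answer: $0$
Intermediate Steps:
$T{\left(G \right)} = 2 G$
$L{\left(j \right)} = \frac{1}{10 + j}$ ($L{\left(j \right)} = \frac{1}{j + 2 \cdot 5} = \frac{1}{j + 10} = \frac{1}{10 + j}$)
$z{\left(0 \right)} L{\left(-2 \right)} 47 = \frac{0 \left(6 + 0\right)}{10 - 2} \cdot 47 = \frac{0 \cdot 6}{8} \cdot 47 = 0 \cdot \frac{1}{8} \cdot 47 = 0 \cdot 47 = 0$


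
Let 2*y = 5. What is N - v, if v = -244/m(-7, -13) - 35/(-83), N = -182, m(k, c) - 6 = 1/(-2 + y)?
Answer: -25219/166 ≈ -151.92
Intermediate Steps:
y = 5/2 (y = (½)*5 = 5/2 ≈ 2.5000)
m(k, c) = 8 (m(k, c) = 6 + 1/(-2 + 5/2) = 6 + 1/(½) = 6 + 2 = 8)
v = -4993/166 (v = -244/8 - 35/(-83) = -244*⅛ - 35*(-1/83) = -61/2 + 35/83 = -4993/166 ≈ -30.078)
N - v = -182 - 1*(-4993/166) = -182 + 4993/166 = -25219/166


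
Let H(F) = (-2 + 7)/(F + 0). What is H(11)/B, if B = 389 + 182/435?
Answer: 2175/1863367 ≈ 0.0011672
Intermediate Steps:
H(F) = 5/F
B = 169397/435 (B = 389 + 182*(1/435) = 389 + 182/435 = 169397/435 ≈ 389.42)
H(11)/B = (5/11)/(169397/435) = (5*(1/11))*(435/169397) = (5/11)*(435/169397) = 2175/1863367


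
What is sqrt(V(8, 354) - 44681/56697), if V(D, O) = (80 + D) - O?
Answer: I*sqrt(857603527851)/56697 ≈ 16.334*I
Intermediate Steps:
V(D, O) = 80 + D - O
sqrt(V(8, 354) - 44681/56697) = sqrt((80 + 8 - 1*354) - 44681/56697) = sqrt((80 + 8 - 354) - 44681*1/56697) = sqrt(-266 - 44681/56697) = sqrt(-15126083/56697) = I*sqrt(857603527851)/56697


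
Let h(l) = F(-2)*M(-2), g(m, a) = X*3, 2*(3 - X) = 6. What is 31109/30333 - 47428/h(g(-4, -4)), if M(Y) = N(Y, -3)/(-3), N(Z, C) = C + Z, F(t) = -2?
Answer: 2158105831/151665 ≈ 14229.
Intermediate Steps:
X = 0 (X = 3 - 1/2*6 = 3 - 3 = 0)
M(Y) = 1 - Y/3 (M(Y) = (-3 + Y)/(-3) = (-3 + Y)*(-1/3) = 1 - Y/3)
g(m, a) = 0 (g(m, a) = 0*3 = 0)
h(l) = -10/3 (h(l) = -2*(1 - 1/3*(-2)) = -2*(1 + 2/3) = -2*5/3 = -10/3)
31109/30333 - 47428/h(g(-4, -4)) = 31109/30333 - 47428/(-10/3) = 31109*(1/30333) - 47428*(-3/10) = 31109/30333 + 71142/5 = 2158105831/151665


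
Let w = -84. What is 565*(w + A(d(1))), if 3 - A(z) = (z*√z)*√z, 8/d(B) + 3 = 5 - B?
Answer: -81925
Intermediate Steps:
d(B) = 8/(2 - B) (d(B) = 8/(-3 + (5 - B)) = 8/(2 - B))
A(z) = 3 - z² (A(z) = 3 - z*√z*√z = 3 - z^(3/2)*√z = 3 - z²)
565*(w + A(d(1))) = 565*(-84 + (3 - (-8/(-2 + 1))²)) = 565*(-84 + (3 - (-8/(-1))²)) = 565*(-84 + (3 - (-8*(-1))²)) = 565*(-84 + (3 - 1*8²)) = 565*(-84 + (3 - 1*64)) = 565*(-84 + (3 - 64)) = 565*(-84 - 61) = 565*(-145) = -81925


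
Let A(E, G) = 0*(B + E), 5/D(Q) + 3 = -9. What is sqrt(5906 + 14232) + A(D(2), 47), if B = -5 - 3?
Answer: sqrt(20138) ≈ 141.91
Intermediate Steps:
B = -8
D(Q) = -5/12 (D(Q) = 5/(-3 - 9) = 5/(-12) = 5*(-1/12) = -5/12)
A(E, G) = 0 (A(E, G) = 0*(-8 + E) = 0)
sqrt(5906 + 14232) + A(D(2), 47) = sqrt(5906 + 14232) + 0 = sqrt(20138) + 0 = sqrt(20138)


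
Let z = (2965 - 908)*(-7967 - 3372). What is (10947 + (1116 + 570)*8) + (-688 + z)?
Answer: -23300576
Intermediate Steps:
z = -23324323 (z = 2057*(-11339) = -23324323)
(10947 + (1116 + 570)*8) + (-688 + z) = (10947 + (1116 + 570)*8) + (-688 - 23324323) = (10947 + 1686*8) - 23325011 = (10947 + 13488) - 23325011 = 24435 - 23325011 = -23300576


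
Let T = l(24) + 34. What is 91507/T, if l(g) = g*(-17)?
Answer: -91507/374 ≈ -244.67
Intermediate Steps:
l(g) = -17*g
T = -374 (T = -17*24 + 34 = -408 + 34 = -374)
91507/T = 91507/(-374) = 91507*(-1/374) = -91507/374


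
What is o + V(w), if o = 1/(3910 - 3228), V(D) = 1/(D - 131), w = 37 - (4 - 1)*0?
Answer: -147/16027 ≈ -0.0091720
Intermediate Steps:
w = 37 (w = 37 - 3*0 = 37 - 1*0 = 37 + 0 = 37)
V(D) = 1/(-131 + D)
o = 1/682 ≈ 0.0014663
o + V(w) = 1/682 + 1/(-131 + 37) = 1/682 + 1/(-94) = 1/682 - 1/94 = -147/16027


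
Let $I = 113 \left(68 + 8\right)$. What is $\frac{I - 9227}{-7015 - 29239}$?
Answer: $\frac{639}{36254} \approx 0.017626$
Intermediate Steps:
$I = 8588$ ($I = 113 \cdot 76 = 8588$)
$\frac{I - 9227}{-7015 - 29239} = \frac{8588 - 9227}{-7015 - 29239} = - \frac{639}{-36254} = \left(-639\right) \left(- \frac{1}{36254}\right) = \frac{639}{36254}$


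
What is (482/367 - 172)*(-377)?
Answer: 23616034/367 ≈ 64349.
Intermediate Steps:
(482/367 - 172)*(-377) = -62642/367*(-377) = 23616034/367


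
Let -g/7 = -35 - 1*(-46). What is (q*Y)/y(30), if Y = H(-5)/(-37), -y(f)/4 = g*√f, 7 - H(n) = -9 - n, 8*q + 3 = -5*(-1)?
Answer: -√30/124320 ≈ -4.4057e-5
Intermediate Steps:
q = ¼ (q = -3/8 + (-5*(-1))/8 = -3/8 + (⅛)*5 = -3/8 + 5/8 = ¼ ≈ 0.25000)
H(n) = 16 + n (H(n) = 7 - (-9 - n) = 7 + (9 + n) = 16 + n)
g = -77 (g = -7*(-35 - 1*(-46)) = -7*(-35 + 46) = -7*11 = -77)
y(f) = 308*√f (y(f) = -(-308)*√f = 308*√f)
Y = -11/37 (Y = (16 - 5)/(-37) = 11*(-1/37) = -11/37 ≈ -0.29730)
(q*Y)/y(30) = ((¼)*(-11/37))/((308*√30)) = -√30/124320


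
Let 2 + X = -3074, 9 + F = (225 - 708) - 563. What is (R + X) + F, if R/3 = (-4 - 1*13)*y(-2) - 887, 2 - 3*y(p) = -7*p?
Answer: -6588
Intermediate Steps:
y(p) = 2/3 + 7*p/3 (y(p) = 2/3 - (-7)*p/3 = 2/3 + 7*p/3)
F = -1055 (F = -9 + ((225 - 708) - 563) = -9 + (-483 - 563) = -9 - 1046 = -1055)
X = -3076 (X = -2 - 3074 = -3076)
R = -2457 (R = 3*((-4 - 1*13)*(2/3 + (7/3)*(-2)) - 887) = 3*((-4 - 13)*(2/3 - 14/3) - 887) = 3*(-17*(-4) - 887) = 3*(68 - 887) = 3*(-819) = -2457)
(R + X) + F = (-2457 - 3076) - 1055 = -5533 - 1055 = -6588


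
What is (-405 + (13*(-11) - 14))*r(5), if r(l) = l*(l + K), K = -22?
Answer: 47770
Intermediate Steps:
r(l) = l*(-22 + l) (r(l) = l*(l - 22) = l*(-22 + l))
(-405 + (13*(-11) - 14))*r(5) = (-405 + (13*(-11) - 14))*(5*(-22 + 5)) = (-405 + (-143 - 14))*(5*(-17)) = (-405 - 157)*(-85) = -562*(-85) = 47770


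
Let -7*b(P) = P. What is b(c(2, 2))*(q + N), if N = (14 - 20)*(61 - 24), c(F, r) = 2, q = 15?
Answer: 414/7 ≈ 59.143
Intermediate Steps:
b(P) = -P/7
N = -222 (N = -6*37 = -222)
b(c(2, 2))*(q + N) = (-⅐*2)*(15 - 222) = -2/7*(-207) = 414/7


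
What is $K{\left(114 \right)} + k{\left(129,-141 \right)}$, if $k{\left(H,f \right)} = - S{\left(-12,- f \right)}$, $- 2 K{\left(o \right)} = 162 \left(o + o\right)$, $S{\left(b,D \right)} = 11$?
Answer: $-18479$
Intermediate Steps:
$K{\left(o \right)} = - 162 o$ ($K{\left(o \right)} = - \frac{162 \left(o + o\right)}{2} = - \frac{162 \cdot 2 o}{2} = - \frac{324 o}{2} = - 162 o$)
$k{\left(H,f \right)} = -11$ ($k{\left(H,f \right)} = \left(-1\right) 11 = -11$)
$K{\left(114 \right)} + k{\left(129,-141 \right)} = \left(-162\right) 114 - 11 = -18468 - 11 = -18479$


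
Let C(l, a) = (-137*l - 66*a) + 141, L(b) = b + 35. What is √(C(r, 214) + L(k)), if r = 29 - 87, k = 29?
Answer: I*√5973 ≈ 77.285*I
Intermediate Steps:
L(b) = 35 + b
r = -58
C(l, a) = 141 - 137*l - 66*a
√(C(r, 214) + L(k)) = √((141 - 137*(-58) - 66*214) + (35 + 29)) = √((141 + 7946 - 14124) + 64) = √(-6037 + 64) = √(-5973) = I*√5973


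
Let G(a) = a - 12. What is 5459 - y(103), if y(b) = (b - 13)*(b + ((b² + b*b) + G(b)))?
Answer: -1921621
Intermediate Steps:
G(a) = -12 + a
y(b) = (-13 + b)*(-12 + 2*b + 2*b²) (y(b) = (b - 13)*(b + ((b² + b*b) + (-12 + b))) = (-13 + b)*(b + ((b² + b²) + (-12 + b))) = (-13 + b)*(b + (2*b² + (-12 + b))) = (-13 + b)*(b + (-12 + b + 2*b²)) = (-13 + b)*(-12 + 2*b + 2*b²))
5459 - y(103) = 5459 - (156 - 38*103 - 24*103² + 2*103³) = 5459 - (156 - 3914 - 24*10609 + 2*1092727) = 5459 - (156 - 3914 - 254616 + 2185454) = 5459 - 1*1927080 = 5459 - 1927080 = -1921621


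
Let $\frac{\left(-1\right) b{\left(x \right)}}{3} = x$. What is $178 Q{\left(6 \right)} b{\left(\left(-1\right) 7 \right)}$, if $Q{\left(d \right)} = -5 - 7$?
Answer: $-44856$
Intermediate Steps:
$b{\left(x \right)} = - 3 x$
$Q{\left(d \right)} = -12$
$178 Q{\left(6 \right)} b{\left(\left(-1\right) 7 \right)} = 178 \left(-12\right) \left(- 3 \left(\left(-1\right) 7\right)\right) = - 2136 \left(\left(-3\right) \left(-7\right)\right) = \left(-2136\right) 21 = -44856$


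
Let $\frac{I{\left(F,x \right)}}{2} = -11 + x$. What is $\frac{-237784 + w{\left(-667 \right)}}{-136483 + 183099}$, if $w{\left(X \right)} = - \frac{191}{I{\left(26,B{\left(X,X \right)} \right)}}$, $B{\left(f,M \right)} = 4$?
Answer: $- \frac{3328785}{652624} \approx -5.1006$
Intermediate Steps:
$I{\left(F,x \right)} = -22 + 2 x$ ($I{\left(F,x \right)} = 2 \left(-11 + x\right) = -22 + 2 x$)
$w{\left(X \right)} = \frac{191}{14}$ ($w{\left(X \right)} = - \frac{191}{-22 + 2 \cdot 4} = - \frac{191}{-22 + 8} = - \frac{191}{-14} = \left(-191\right) \left(- \frac{1}{14}\right) = \frac{191}{14}$)
$\frac{-237784 + w{\left(-667 \right)}}{-136483 + 183099} = \frac{-237784 + \frac{191}{14}}{-136483 + 183099} = - \frac{3328785}{14 \cdot 46616} = \left(- \frac{3328785}{14}\right) \frac{1}{46616} = - \frac{3328785}{652624}$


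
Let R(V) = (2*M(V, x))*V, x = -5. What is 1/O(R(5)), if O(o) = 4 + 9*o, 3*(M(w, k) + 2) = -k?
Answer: -1/26 ≈ -0.038462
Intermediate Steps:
M(w, k) = -2 - k/3 (M(w, k) = -2 + (-k)/3 = -2 - k/3)
R(V) = -2*V/3 (R(V) = (2*(-2 - ⅓*(-5)))*V = (2*(-2 + 5/3))*V = (2*(-⅓))*V = -2*V/3)
1/O(R(5)) = 1/(4 + 9*(-⅔*5)) = 1/(4 + 9*(-10/3)) = 1/(4 - 30) = 1/(-26) = -1/26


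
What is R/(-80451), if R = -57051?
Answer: 6339/8939 ≈ 0.70914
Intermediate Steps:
R/(-80451) = -57051/(-80451) = -57051*(-1/80451) = 6339/8939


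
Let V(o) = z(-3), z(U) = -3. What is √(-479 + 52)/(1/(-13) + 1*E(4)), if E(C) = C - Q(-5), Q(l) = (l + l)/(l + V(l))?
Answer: 52*I*√427/139 ≈ 7.7304*I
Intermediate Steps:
V(o) = -3
Q(l) = 2*l/(-3 + l) (Q(l) = (l + l)/(l - 3) = (2*l)/(-3 + l) = 2*l/(-3 + l))
E(C) = -5/4 + C (E(C) = C - 2*(-5)/(-3 - 5) = C - 2*(-5)/(-8) = C - 2*(-5)*(-1)/8 = C - 1*5/4 = C - 5/4 = -5/4 + C)
√(-479 + 52)/(1/(-13) + 1*E(4)) = √(-479 + 52)/(1/(-13) + 1*(-5/4 + 4)) = √(-427)/(-1/13 + 1*(11/4)) = (I*√427)/(-1/13 + 11/4) = (I*√427)/(139/52) = (I*√427)*(52/139) = 52*I*√427/139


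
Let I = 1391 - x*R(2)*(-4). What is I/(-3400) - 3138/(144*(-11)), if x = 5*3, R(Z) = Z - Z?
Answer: 44093/28050 ≈ 1.5719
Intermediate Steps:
R(Z) = 0
x = 15
I = 1391 (I = 1391 - 15*0*(-4) = 1391 - 0*(-4) = 1391 - 1*0 = 1391 + 0 = 1391)
I/(-3400) - 3138/(144*(-11)) = 1391/(-3400) - 3138/(144*(-11)) = 1391*(-1/3400) - 3138/(-1584) = -1391/3400 - 3138*(-1/1584) = -1391/3400 + 523/264 = 44093/28050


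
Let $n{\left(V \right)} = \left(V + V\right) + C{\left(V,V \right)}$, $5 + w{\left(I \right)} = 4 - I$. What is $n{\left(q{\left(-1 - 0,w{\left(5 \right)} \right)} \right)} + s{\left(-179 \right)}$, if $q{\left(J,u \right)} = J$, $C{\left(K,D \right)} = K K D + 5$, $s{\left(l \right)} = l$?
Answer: $-177$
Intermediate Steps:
$C{\left(K,D \right)} = 5 + D K^{2}$ ($C{\left(K,D \right)} = K^{2} D + 5 = D K^{2} + 5 = 5 + D K^{2}$)
$w{\left(I \right)} = -1 - I$ ($w{\left(I \right)} = -5 - \left(-4 + I\right) = -1 - I$)
$n{\left(V \right)} = 5 + V^{3} + 2 V$ ($n{\left(V \right)} = \left(V + V\right) + \left(5 + V V^{2}\right) = 2 V + \left(5 + V^{3}\right) = 5 + V^{3} + 2 V$)
$n{\left(q{\left(-1 - 0,w{\left(5 \right)} \right)} \right)} + s{\left(-179 \right)} = \left(5 + \left(-1 - 0\right)^{3} + 2 \left(-1 - 0\right)\right) - 179 = \left(5 + \left(-1 + 0\right)^{3} + 2 \left(-1 + 0\right)\right) - 179 = \left(5 + \left(-1\right)^{3} + 2 \left(-1\right)\right) - 179 = \left(5 - 1 - 2\right) - 179 = 2 - 179 = -177$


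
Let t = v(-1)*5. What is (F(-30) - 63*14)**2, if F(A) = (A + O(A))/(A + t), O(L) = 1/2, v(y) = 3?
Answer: 697012801/900 ≈ 7.7446e+5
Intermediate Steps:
O(L) = 1/2
t = 15 (t = 3*5 = 15)
F(A) = (1/2 + A)/(15 + A) (F(A) = (A + 1/2)/(A + 15) = (1/2 + A)/(15 + A))
(F(-30) - 63*14)**2 = ((1/2 - 30)/(15 - 30) - 63*14)**2 = (-59/2/(-15) - 882)**2 = (-1/15*(-59/2) - 882)**2 = (59/30 - 882)**2 = (-26401/30)**2 = 697012801/900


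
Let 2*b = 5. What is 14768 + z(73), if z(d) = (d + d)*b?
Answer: 15133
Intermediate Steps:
b = 5/2 (b = (1/2)*5 = 5/2 ≈ 2.5000)
z(d) = 5*d (z(d) = (d + d)*(5/2) = (2*d)*(5/2) = 5*d)
14768 + z(73) = 14768 + 5*73 = 14768 + 365 = 15133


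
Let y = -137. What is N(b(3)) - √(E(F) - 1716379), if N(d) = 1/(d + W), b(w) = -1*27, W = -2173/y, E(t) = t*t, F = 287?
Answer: -137/1526 - I*√1634010 ≈ -0.089777 - 1278.3*I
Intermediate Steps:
E(t) = t²
W = 2173/137 (W = -2173/(-137) = -2173*(-1/137) = 2173/137 ≈ 15.861)
b(w) = -27
N(d) = 1/(2173/137 + d) (N(d) = 1/(d + 2173/137) = 1/(2173/137 + d))
N(b(3)) - √(E(F) - 1716379) = 137/(2173 + 137*(-27)) - √(287² - 1716379) = 137/(2173 - 3699) - √(82369 - 1716379) = 137/(-1526) - √(-1634010) = 137*(-1/1526) - I*√1634010 = -137/1526 - I*√1634010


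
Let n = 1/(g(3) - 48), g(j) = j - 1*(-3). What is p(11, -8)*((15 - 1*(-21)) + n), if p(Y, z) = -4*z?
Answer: 24176/21 ≈ 1151.2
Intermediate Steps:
g(j) = 3 + j (g(j) = j + 3 = 3 + j)
n = -1/42 (n = 1/((3 + 3) - 48) = 1/(6 - 48) = 1/(-42) = -1/42 ≈ -0.023810)
p(11, -8)*((15 - 1*(-21)) + n) = (-4*(-8))*((15 - 1*(-21)) - 1/42) = 32*((15 + 21) - 1/42) = 32*(36 - 1/42) = 32*(1511/42) = 24176/21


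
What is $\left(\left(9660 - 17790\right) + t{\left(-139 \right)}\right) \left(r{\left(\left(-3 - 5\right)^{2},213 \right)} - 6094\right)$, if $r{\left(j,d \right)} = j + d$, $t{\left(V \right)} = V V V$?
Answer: $15669537933$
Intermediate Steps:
$t{\left(V \right)} = V^{3}$ ($t{\left(V \right)} = V^{2} V = V^{3}$)
$r{\left(j,d \right)} = d + j$
$\left(\left(9660 - 17790\right) + t{\left(-139 \right)}\right) \left(r{\left(\left(-3 - 5\right)^{2},213 \right)} - 6094\right) = \left(\left(9660 - 17790\right) + \left(-139\right)^{3}\right) \left(\left(213 + \left(-3 - 5\right)^{2}\right) - 6094\right) = \left(\left(9660 - 17790\right) - 2685619\right) \left(\left(213 + \left(-8\right)^{2}\right) - 6094\right) = \left(-8130 - 2685619\right) \left(\left(213 + 64\right) - 6094\right) = - 2693749 \left(277 - 6094\right) = \left(-2693749\right) \left(-5817\right) = 15669537933$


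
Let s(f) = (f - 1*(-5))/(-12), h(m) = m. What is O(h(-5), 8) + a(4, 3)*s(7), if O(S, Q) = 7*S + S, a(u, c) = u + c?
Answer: -47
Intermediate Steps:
a(u, c) = c + u
s(f) = -5/12 - f/12 (s(f) = (f + 5)*(-1/12) = (5 + f)*(-1/12) = -5/12 - f/12)
O(S, Q) = 8*S
O(h(-5), 8) + a(4, 3)*s(7) = 8*(-5) + (3 + 4)*(-5/12 - 1/12*7) = -40 + 7*(-5/12 - 7/12) = -40 + 7*(-1) = -40 - 7 = -47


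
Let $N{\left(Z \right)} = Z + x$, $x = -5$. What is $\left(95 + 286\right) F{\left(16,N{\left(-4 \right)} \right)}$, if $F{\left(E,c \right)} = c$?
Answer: $-3429$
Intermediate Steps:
$N{\left(Z \right)} = -5 + Z$ ($N{\left(Z \right)} = Z - 5 = -5 + Z$)
$\left(95 + 286\right) F{\left(16,N{\left(-4 \right)} \right)} = \left(95 + 286\right) \left(-5 - 4\right) = 381 \left(-9\right) = -3429$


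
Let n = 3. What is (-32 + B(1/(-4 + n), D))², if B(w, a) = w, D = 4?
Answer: 1089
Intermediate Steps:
(-32 + B(1/(-4 + n), D))² = (-32 + 1/(-4 + 3))² = (-32 + 1/(-1))² = (-32 - 1)² = (-33)² = 1089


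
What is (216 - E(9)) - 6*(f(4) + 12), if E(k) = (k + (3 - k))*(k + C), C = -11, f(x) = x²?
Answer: 54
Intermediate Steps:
E(k) = -33 + 3*k (E(k) = (k + (3 - k))*(k - 11) = 3*(-11 + k) = -33 + 3*k)
(216 - E(9)) - 6*(f(4) + 12) = (216 - (-33 + 3*9)) - 6*(4² + 12) = (216 - (-33 + 27)) - 6*(16 + 12) = (216 - 1*(-6)) - 6*28 = (216 + 6) - 168 = 222 - 168 = 54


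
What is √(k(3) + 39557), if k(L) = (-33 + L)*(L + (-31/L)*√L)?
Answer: √(39467 + 310*√3) ≈ 200.01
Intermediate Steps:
k(L) = (-33 + L)*(L - 31/√L)
√(k(3) + 39557) = √((3² - 33*3 - 31*√3 + 1023/√3) + 39557) = √((9 - 99 - 31*√3 + 1023*(√3/3)) + 39557) = √((9 - 99 - 31*√3 + 341*√3) + 39557) = √((-90 + 310*√3) + 39557) = √(39467 + 310*√3)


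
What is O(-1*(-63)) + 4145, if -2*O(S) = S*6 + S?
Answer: 7849/2 ≈ 3924.5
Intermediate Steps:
O(S) = -7*S/2 (O(S) = -(S*6 + S)/2 = -(6*S + S)/2 = -7*S/2)
O(-1*(-63)) + 4145 = -(-7)*(-63)/2 + 4145 = -7/2*63 + 4145 = -441/2 + 4145 = 7849/2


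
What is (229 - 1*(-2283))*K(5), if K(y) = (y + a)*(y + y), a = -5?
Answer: 0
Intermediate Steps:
K(y) = 2*y*(-5 + y) (K(y) = (y - 5)*(y + y) = (-5 + y)*(2*y) = 2*y*(-5 + y))
(229 - 1*(-2283))*K(5) = (229 - 1*(-2283))*(2*5*(-5 + 5)) = (229 + 2283)*(2*5*0) = 2512*0 = 0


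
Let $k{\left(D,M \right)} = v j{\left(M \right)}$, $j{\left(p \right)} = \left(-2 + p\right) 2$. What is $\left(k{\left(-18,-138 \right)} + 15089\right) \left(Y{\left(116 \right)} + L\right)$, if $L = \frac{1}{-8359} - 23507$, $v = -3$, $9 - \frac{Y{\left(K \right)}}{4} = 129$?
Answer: $- \frac{3193881323286}{8359} \approx -3.8209 \cdot 10^{8}$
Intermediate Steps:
$Y{\left(K \right)} = -480$ ($Y{\left(K \right)} = 36 - 516 = -480$)
$j{\left(p \right)} = -4 + 2 p$
$L = - \frac{196495014}{8359}$ ($L = - \frac{1}{8359} - 23507 = - \frac{196495014}{8359} \approx -23507.0$)
$k{\left(D,M \right)} = 12 - 6 M$ ($k{\left(D,M \right)} = - 3 \left(-4 + 2 M\right) = 12 - 6 M$)
$\left(k{\left(-18,-138 \right)} + 15089\right) \left(Y{\left(116 \right)} + L\right) = \left(\left(12 - -828\right) + 15089\right) \left(-480 - \frac{196495014}{8359}\right) = \left(\left(12 + 828\right) + 15089\right) \left(- \frac{200507334}{8359}\right) = \left(840 + 15089\right) \left(- \frac{200507334}{8359}\right) = 15929 \left(- \frac{200507334}{8359}\right) = - \frac{3193881323286}{8359}$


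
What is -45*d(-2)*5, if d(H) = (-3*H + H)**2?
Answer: -3600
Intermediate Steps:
d(H) = 4*H**2 (d(H) = (-2*H)**2 = 4*H**2)
-45*d(-2)*5 = -180*(-2)**2*5 = -180*4*5 = -45*16*5 = -720*5 = -3600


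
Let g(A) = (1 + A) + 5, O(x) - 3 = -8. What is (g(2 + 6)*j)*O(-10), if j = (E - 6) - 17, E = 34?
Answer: -770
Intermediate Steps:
j = 11 (j = (34 - 6) - 17 = 28 - 17 = 11)
O(x) = -5 (O(x) = 3 - 8 = -5)
g(A) = 6 + A
(g(2 + 6)*j)*O(-10) = ((6 + (2 + 6))*11)*(-5) = ((6 + 8)*11)*(-5) = (14*11)*(-5) = 154*(-5) = -770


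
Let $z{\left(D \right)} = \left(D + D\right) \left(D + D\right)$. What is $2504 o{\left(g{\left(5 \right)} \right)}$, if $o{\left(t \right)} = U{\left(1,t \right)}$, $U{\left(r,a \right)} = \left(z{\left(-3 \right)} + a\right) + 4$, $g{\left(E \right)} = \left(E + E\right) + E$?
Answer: $137720$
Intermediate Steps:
$z{\left(D \right)} = 4 D^{2}$ ($z{\left(D \right)} = 2 D 2 D = 4 D^{2}$)
$g{\left(E \right)} = 3 E$ ($g{\left(E \right)} = 2 E + E = 3 E$)
$U{\left(r,a \right)} = 40 + a$ ($U{\left(r,a \right)} = \left(4 \left(-3\right)^{2} + a\right) + 4 = \left(4 \cdot 9 + a\right) + 4 = \left(36 + a\right) + 4 = 40 + a$)
$o{\left(t \right)} = 40 + t$
$2504 o{\left(g{\left(5 \right)} \right)} = 2504 \left(40 + 3 \cdot 5\right) = 2504 \left(40 + 15\right) = 2504 \cdot 55 = 137720$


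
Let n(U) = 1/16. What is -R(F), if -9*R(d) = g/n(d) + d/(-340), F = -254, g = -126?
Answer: -342593/1530 ≈ -223.92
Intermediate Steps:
n(U) = 1/16
R(d) = 224 + d/3060 (R(d) = -(-126/1/16 + d/(-340))/9 = -(-126*16 + d*(-1/340))/9 = -(-2016 - d/340)/9 = 224 + d/3060)
-R(F) = -(224 + (1/3060)*(-254)) = -(224 - 127/1530) = -1*342593/1530 = -342593/1530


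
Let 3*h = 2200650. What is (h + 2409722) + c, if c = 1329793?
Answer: 4473065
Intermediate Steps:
h = 733550 (h = (1/3)*2200650 = 733550)
(h + 2409722) + c = (733550 + 2409722) + 1329793 = 3143272 + 1329793 = 4473065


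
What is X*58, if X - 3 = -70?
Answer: -3886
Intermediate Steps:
X = -67 (X = 3 - 70 = -67)
X*58 = -67*58 = -3886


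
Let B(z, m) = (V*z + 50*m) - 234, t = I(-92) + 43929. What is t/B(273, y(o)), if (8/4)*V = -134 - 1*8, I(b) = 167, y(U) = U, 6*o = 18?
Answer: -44096/19467 ≈ -2.2652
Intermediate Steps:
o = 3 (o = (⅙)*18 = 3)
V = -71 (V = (-134 - 1*8)/2 = (-134 - 8)/2 = (½)*(-142) = -71)
t = 44096 (t = 167 + 43929 = 44096)
B(z, m) = -234 - 71*z + 50*m (B(z, m) = (-71*z + 50*m) - 234 = -234 - 71*z + 50*m)
t/B(273, y(o)) = 44096/(-234 - 71*273 + 50*3) = 44096/(-234 - 19383 + 150) = 44096/(-19467) = 44096*(-1/19467) = -44096/19467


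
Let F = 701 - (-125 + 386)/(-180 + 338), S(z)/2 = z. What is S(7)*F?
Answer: 773479/79 ≈ 9790.9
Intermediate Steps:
S(z) = 2*z
F = 110497/158 (F = 701 - 261/158 = 110497/158 ≈ 699.35)
S(7)*F = (2*7)*(110497/158) = 14*(110497/158) = 773479/79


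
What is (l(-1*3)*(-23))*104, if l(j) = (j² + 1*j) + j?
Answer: -7176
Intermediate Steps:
l(j) = j² + 2*j (l(j) = (j² + j) + j = (j + j²) + j = j² + 2*j)
(l(-1*3)*(-23))*104 = (((-1*3)*(2 - 1*3))*(-23))*104 = (-3*(2 - 3)*(-23))*104 = (-3*(-1)*(-23))*104 = (3*(-23))*104 = -69*104 = -7176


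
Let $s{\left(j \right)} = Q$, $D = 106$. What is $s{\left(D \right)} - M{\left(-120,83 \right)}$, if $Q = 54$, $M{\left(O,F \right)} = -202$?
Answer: $256$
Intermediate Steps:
$s{\left(j \right)} = 54$
$s{\left(D \right)} - M{\left(-120,83 \right)} = 54 - -202 = 54 + 202 = 256$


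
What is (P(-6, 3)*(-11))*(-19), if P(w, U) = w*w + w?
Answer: 6270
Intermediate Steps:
P(w, U) = w + w² (P(w, U) = w² + w = w + w²)
(P(-6, 3)*(-11))*(-19) = (-6*(1 - 6)*(-11))*(-19) = (-6*(-5)*(-11))*(-19) = (30*(-11))*(-19) = -330*(-19) = 6270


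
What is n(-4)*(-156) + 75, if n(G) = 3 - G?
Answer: -1017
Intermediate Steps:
n(-4)*(-156) + 75 = (3 - 1*(-4))*(-156) + 75 = (3 + 4)*(-156) + 75 = 7*(-156) + 75 = -1092 + 75 = -1017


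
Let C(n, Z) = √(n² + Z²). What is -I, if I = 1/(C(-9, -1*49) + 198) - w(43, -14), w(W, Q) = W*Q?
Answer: -11053421/18361 + √2482/36722 ≈ -602.00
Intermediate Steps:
C(n, Z) = √(Z² + n²)
w(W, Q) = Q*W
I = 602 + 1/(198 + √2482) (I = 1/(√((-1*49)² + (-9)²) + 198) - (-14)*43 = 1/(√((-49)² + 81) + 198) - 1*(-602) = 1/(√(2401 + 81) + 198) + 602 = 1/(√2482 + 198) + 602 = 1/(198 + √2482) + 602 = 602 + 1/(198 + √2482) ≈ 602.00)
-I = -(11053421/18361 - √2482/36722) = -11053421/18361 + √2482/36722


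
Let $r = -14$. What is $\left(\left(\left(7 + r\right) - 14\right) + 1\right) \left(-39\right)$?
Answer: $780$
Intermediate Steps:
$\left(\left(\left(7 + r\right) - 14\right) + 1\right) \left(-39\right) = \left(\left(\left(7 - 14\right) - 14\right) + 1\right) \left(-39\right) = \left(\left(-7 - 14\right) + 1\right) \left(-39\right) = \left(-21 + 1\right) \left(-39\right) = \left(-20\right) \left(-39\right) = 780$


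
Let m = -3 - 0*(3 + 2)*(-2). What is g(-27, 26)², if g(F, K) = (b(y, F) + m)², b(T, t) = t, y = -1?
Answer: 810000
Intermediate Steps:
m = -3 (m = -3 - 0*5*(-2) = -3 - 0*(-2) = -3 - 1*0 = -3 + 0 = -3)
g(F, K) = (-3 + F)² (g(F, K) = (F - 3)² = (-3 + F)²)
g(-27, 26)² = ((-3 - 27)²)² = ((-30)²)² = 900² = 810000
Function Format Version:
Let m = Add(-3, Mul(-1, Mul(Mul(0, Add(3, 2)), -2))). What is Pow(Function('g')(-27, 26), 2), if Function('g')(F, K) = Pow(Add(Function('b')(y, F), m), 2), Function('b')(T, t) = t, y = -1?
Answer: 810000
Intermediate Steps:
m = -3 (m = Add(-3, Mul(-1, Mul(Mul(0, 5), -2))) = Add(-3, Mul(-1, Mul(0, -2))) = Add(-3, Mul(-1, 0)) = Add(-3, 0) = -3)
Function('g')(F, K) = Pow(Add(-3, F), 2) (Function('g')(F, K) = Pow(Add(F, -3), 2) = Pow(Add(-3, F), 2))
Pow(Function('g')(-27, 26), 2) = Pow(Pow(Add(-3, -27), 2), 2) = Pow(Pow(-30, 2), 2) = Pow(900, 2) = 810000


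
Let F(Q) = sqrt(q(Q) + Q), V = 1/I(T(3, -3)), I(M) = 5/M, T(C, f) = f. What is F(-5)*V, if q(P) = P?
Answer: -3*I*sqrt(10)/5 ≈ -1.8974*I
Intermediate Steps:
V = -3/5 (V = 1/(5/(-3)) = 1/(5*(-1/3)) = 1/(-5/3) = -3/5 ≈ -0.60000)
F(Q) = sqrt(2)*sqrt(Q) (F(Q) = sqrt(Q + Q) = sqrt(2*Q) = sqrt(2)*sqrt(Q))
F(-5)*V = (sqrt(2)*sqrt(-5))*(-3/5) = (sqrt(2)*(I*sqrt(5)))*(-3/5) = (I*sqrt(10))*(-3/5) = -3*I*sqrt(10)/5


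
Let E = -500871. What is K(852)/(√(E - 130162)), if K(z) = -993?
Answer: 993*I*√631033/631033 ≈ 1.25*I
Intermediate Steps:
K(852)/(√(E - 130162)) = -993/√(-500871 - 130162) = -993*(-I*√631033/631033) = -(-993)*I*√631033/631033 = 993*I*√631033/631033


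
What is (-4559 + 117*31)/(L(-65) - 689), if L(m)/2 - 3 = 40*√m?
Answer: 636556/882489 + 74560*I*√65/882489 ≈ 0.72132 + 0.68117*I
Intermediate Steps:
L(m) = 6 + 80*√m (L(m) = 6 + 2*(40*√m) = 6 + 80*√m)
(-4559 + 117*31)/(L(-65) - 689) = (-4559 + 117*31)/((6 + 80*√(-65)) - 689) = (-4559 + 3627)/((6 + 80*(I*√65)) - 689) = -932/((6 + 80*I*√65) - 689) = -932/(-683 + 80*I*√65)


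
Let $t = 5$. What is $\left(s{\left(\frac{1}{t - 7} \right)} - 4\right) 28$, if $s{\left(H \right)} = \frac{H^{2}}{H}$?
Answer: $-126$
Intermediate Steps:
$s{\left(H \right)} = H$
$\left(s{\left(\frac{1}{t - 7} \right)} - 4\right) 28 = \left(\frac{1}{5 - 7} - 4\right) 28 = \left(\frac{1}{-2} - 4\right) 28 = \left(- \frac{1}{2} - 4\right) 28 = \left(- \frac{9}{2}\right) 28 = -126$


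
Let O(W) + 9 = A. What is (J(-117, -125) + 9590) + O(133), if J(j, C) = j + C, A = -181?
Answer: 9158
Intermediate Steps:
O(W) = -190 (O(W) = -9 - 181 = -190)
J(j, C) = C + j
(J(-117, -125) + 9590) + O(133) = ((-125 - 117) + 9590) - 190 = (-242 + 9590) - 190 = 9348 - 190 = 9158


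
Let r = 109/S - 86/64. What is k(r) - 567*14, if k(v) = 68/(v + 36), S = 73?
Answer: -670165562/84445 ≈ -7936.1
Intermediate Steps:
r = 349/2336 (r = 109/73 - 86/64 = 109*(1/73) - 86*1/64 = 109/73 - 43/32 = 349/2336 ≈ 0.14940)
k(v) = 68/(36 + v)
k(r) - 567*14 = 68/(36 + 349/2336) - 567*14 = 68/(84445/2336) - 1*7938 = 68*(2336/84445) - 7938 = 158848/84445 - 7938 = -670165562/84445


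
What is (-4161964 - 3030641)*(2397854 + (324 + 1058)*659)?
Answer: -23797395362160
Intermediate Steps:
(-4161964 - 3030641)*(2397854 + (324 + 1058)*659) = -7192605*(2397854 + 1382*659) = -7192605*(2397854 + 910738) = -7192605*3308592 = -23797395362160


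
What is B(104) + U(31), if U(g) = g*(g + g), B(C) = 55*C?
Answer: 7642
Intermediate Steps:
U(g) = 2*g² (U(g) = g*(2*g) = 2*g²)
B(104) + U(31) = 55*104 + 2*31² = 5720 + 2*961 = 5720 + 1922 = 7642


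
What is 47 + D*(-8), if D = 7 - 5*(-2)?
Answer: -89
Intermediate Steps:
D = 17 (D = 7 + 10 = 17)
47 + D*(-8) = 47 + 17*(-8) = 47 - 136 = -89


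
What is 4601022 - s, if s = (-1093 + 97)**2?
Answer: 3609006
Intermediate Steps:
s = 992016 (s = (-996)**2 = 992016)
4601022 - s = 4601022 - 1*992016 = 4601022 - 992016 = 3609006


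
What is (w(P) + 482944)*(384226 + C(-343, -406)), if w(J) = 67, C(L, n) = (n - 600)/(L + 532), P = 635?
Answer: 35075151758788/189 ≈ 1.8558e+11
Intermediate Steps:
C(L, n) = (-600 + n)/(532 + L)
(w(P) + 482944)*(384226 + C(-343, -406)) = (67 + 482944)*(384226 + (-600 - 406)/(532 - 343)) = 483011*(384226 - 1006/189) = 483011*(72617708/189) = 35075151758788/189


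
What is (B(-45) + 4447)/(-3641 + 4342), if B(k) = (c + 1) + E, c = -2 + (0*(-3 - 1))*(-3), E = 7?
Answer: 4453/701 ≈ 6.3524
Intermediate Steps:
c = -2 (c = -2 + (0*(-4))*(-3) = -2 + 0*(-3) = -2 + 0 = -2)
B(k) = 6 (B(k) = (-2 + 1) + 7 = -1 + 7 = 6)
(B(-45) + 4447)/(-3641 + 4342) = (6 + 4447)/(-3641 + 4342) = 4453/701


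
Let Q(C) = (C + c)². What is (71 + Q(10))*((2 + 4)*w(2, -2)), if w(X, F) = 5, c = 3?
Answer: 7200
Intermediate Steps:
Q(C) = (3 + C)² (Q(C) = (C + 3)² = (3 + C)²)
(71 + Q(10))*((2 + 4)*w(2, -2)) = (71 + (3 + 10)²)*((2 + 4)*5) = (71 + 13²)*(6*5) = (71 + 169)*30 = 240*30 = 7200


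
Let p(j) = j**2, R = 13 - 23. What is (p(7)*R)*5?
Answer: -2450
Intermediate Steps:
R = -10
(p(7)*R)*5 = (7**2*(-10))*5 = (49*(-10))*5 = -490*5 = -2450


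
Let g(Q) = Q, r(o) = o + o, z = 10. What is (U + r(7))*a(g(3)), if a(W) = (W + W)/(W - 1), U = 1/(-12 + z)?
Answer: 81/2 ≈ 40.500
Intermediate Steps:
r(o) = 2*o
U = -1/2 (U = 1/(-12 + 10) = 1/(-2) = -1/2 ≈ -0.50000)
a(W) = 2*W/(-1 + W) (a(W) = (2*W)/(-1 + W) = 2*W/(-1 + W))
(U + r(7))*a(g(3)) = (-1/2 + 2*7)*(2*3/(-1 + 3)) = (-1/2 + 14)*(2*3/2) = 27*(2*3*(1/2))/2 = (27/2)*3 = 81/2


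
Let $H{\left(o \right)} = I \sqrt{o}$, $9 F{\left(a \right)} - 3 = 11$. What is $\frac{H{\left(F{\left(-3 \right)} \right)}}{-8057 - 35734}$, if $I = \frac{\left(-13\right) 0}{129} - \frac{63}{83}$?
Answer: $\frac{7 \sqrt{14}}{1211551} \approx 2.1618 \cdot 10^{-5}$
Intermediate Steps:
$F{\left(a \right)} = \frac{14}{9}$ ($F{\left(a \right)} = \frac{1}{3} + \frac{1}{9} \cdot 11 = \frac{1}{3} + \frac{11}{9} = \frac{14}{9}$)
$I = - \frac{63}{83}$ ($I = 0 \cdot \frac{1}{129} - \frac{63}{83} = 0 - \frac{63}{83} = - \frac{63}{83} \approx -0.75904$)
$H{\left(o \right)} = - \frac{63 \sqrt{o}}{83}$
$\frac{H{\left(F{\left(-3 \right)} \right)}}{-8057 - 35734} = \frac{\left(- \frac{63}{83}\right) \sqrt{\frac{14}{9}}}{-8057 - 35734} = \frac{\left(- \frac{63}{83}\right) \frac{\sqrt{14}}{3}}{-8057 - 35734} = \frac{\left(- \frac{21}{83}\right) \sqrt{14}}{-43791} = - \frac{21 \sqrt{14}}{83} \left(- \frac{1}{43791}\right) = \frac{7 \sqrt{14}}{1211551}$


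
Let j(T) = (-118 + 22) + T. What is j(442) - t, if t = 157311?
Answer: -156965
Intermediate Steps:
j(T) = -96 + T
j(442) - t = (-96 + 442) - 1*157311 = 346 - 157311 = -156965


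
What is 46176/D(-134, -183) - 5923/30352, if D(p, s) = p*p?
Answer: 323795141/136250128 ≈ 2.3765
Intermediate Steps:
D(p, s) = p²
46176/D(-134, -183) - 5923/30352 = 46176/((-134)²) - 5923/30352 = 46176/17956 - 5923*1/30352 = 46176*(1/17956) - 5923/30352 = 11544/4489 - 5923/30352 = 323795141/136250128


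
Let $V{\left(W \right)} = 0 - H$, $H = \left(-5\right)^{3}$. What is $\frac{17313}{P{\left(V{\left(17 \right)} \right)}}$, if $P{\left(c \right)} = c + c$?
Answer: $\frac{17313}{250} \approx 69.252$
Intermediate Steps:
$H = -125$
$V{\left(W \right)} = 125$ ($V{\left(W \right)} = 0 - -125 = 0 + 125 = 125$)
$P{\left(c \right)} = 2 c$
$\frac{17313}{P{\left(V{\left(17 \right)} \right)}} = \frac{17313}{2 \cdot 125} = \frac{17313}{250}$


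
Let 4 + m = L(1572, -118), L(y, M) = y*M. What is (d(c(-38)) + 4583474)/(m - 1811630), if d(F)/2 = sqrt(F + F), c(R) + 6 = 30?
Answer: -2291737/998565 - 4*sqrt(3)/998565 ≈ -2.2950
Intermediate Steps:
L(y, M) = M*y
c(R) = 24 (c(R) = -6 + 30 = 24)
m = -185500 (m = -4 - 118*1572 = -4 - 185496 = -185500)
d(F) = 2*sqrt(2)*sqrt(F) (d(F) = 2*sqrt(F + F) = 2*sqrt(2*F) = 2*(sqrt(2)*sqrt(F)) = 2*sqrt(2)*sqrt(F))
(d(c(-38)) + 4583474)/(m - 1811630) = (2*sqrt(2)*sqrt(24) + 4583474)/(-185500 - 1811630) = (2*sqrt(2)*(2*sqrt(6)) + 4583474)/(-1997130) = (8*sqrt(3) + 4583474)*(-1/1997130) = (4583474 + 8*sqrt(3))*(-1/1997130) = -2291737/998565 - 4*sqrt(3)/998565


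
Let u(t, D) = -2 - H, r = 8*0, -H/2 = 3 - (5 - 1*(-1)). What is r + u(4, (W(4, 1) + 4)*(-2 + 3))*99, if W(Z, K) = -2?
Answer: -792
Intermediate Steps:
H = 6 (H = -2*(3 - (5 - 1*(-1))) = -2*(3 - (5 + 1)) = -2*(3 - 1*6) = -2*(3 - 6) = -2*(-3) = 6)
r = 0
u(t, D) = -8 (u(t, D) = -2 - 1*6 = -2 - 6 = -8)
r + u(4, (W(4, 1) + 4)*(-2 + 3))*99 = 0 - 8*99 = 0 - 792 = -792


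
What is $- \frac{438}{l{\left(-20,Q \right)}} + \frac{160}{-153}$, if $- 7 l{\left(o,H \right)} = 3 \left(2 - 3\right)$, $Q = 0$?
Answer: $- \frac{156526}{153} \approx -1023.0$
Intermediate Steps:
$l{\left(o,H \right)} = \frac{3}{7}$ ($l{\left(o,H \right)} = - \frac{3 \left(2 - 3\right)}{7} = - \frac{3 \left(-1\right)}{7} = \left(- \frac{1}{7}\right) \left(-3\right) = \frac{3}{7}$)
$- \frac{438}{l{\left(-20,Q \right)}} + \frac{160}{-153} = - \frac{438}{\frac{3}{7}} + \frac{160}{-153} = \left(-438\right) \frac{7}{3} + 160 \left(- \frac{1}{153}\right) = -1022 - \frac{160}{153} = - \frac{156526}{153}$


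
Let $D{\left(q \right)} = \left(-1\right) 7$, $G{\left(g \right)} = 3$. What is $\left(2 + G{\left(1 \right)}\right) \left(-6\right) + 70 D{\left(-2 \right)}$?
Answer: $-520$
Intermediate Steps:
$D{\left(q \right)} = -7$
$\left(2 + G{\left(1 \right)}\right) \left(-6\right) + 70 D{\left(-2 \right)} = \left(2 + 3\right) \left(-6\right) + 70 \left(-7\right) = 5 \left(-6\right) - 490 = -30 - 490 = -520$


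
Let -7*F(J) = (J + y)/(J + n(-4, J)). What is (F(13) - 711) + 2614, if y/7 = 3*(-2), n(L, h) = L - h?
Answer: 53255/28 ≈ 1902.0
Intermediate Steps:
y = -42 (y = 7*(3*(-2)) = 7*(-6) = -42)
F(J) = -3/2 + J/28 (F(J) = -(J - 42)/(7*(J + (-4 - J))) = -(-42 + J)/(7*(-4)) = -(-42 + J)*(-1)/(7*4) = -(21/2 - J/4)/7 = -3/2 + J/28)
(F(13) - 711) + 2614 = ((-3/2 + (1/28)*13) - 711) + 2614 = ((-3/2 + 13/28) - 711) + 2614 = (-29/28 - 711) + 2614 = -19937/28 + 2614 = 53255/28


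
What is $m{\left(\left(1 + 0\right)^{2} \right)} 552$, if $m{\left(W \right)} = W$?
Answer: $552$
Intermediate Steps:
$m{\left(\left(1 + 0\right)^{2} \right)} 552 = \left(1 + 0\right)^{2} \cdot 552 = 1^{2} \cdot 552 = 1 \cdot 552 = 552$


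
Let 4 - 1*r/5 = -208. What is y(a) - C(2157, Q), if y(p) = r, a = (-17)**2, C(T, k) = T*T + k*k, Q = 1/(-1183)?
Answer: -6509847638022/1399489 ≈ -4.6516e+6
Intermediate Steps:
Q = -1/1183 ≈ -0.00084531
r = 1060 (r = 20 - 5*(-208) = 20 + 1040 = 1060)
C(T, k) = T**2 + k**2
a = 289
y(p) = 1060
y(a) - C(2157, Q) = 1060 - (2157**2 + (-1/1183)**2) = 1060 - (4652649 + 1/1399489) = 1060 - 1*6511331096362/1399489 = 1060 - 6511331096362/1399489 = -6509847638022/1399489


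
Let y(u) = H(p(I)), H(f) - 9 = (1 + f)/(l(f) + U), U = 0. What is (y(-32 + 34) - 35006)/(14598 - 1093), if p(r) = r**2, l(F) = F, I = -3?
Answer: -314963/121545 ≈ -2.5913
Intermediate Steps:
H(f) = 9 + (1 + f)/f (H(f) = 9 + (1 + f)/(f + 0) = 9 + (1 + f)/f)
y(u) = 91/9 (y(u) = 10 + 1/((-3)**2) = 10 + 1/9 = 91/9)
(y(-32 + 34) - 35006)/(14598 - 1093) = (91/9 - 35006)/(14598 - 1093) = -314963/9/13505 = -314963/9*1/13505 = -314963/121545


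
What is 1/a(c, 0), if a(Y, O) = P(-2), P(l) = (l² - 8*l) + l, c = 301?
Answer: 1/18 ≈ 0.055556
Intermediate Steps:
P(l) = l² - 7*l
a(Y, O) = 18 (a(Y, O) = -2*(-7 - 2) = -2*(-9) = 18)
1/a(c, 0) = 1/18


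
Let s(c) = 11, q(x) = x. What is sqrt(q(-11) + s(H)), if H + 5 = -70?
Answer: 0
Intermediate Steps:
H = -75 (H = -5 - 70 = -75)
sqrt(q(-11) + s(H)) = sqrt(-11 + 11) = sqrt(0) = 0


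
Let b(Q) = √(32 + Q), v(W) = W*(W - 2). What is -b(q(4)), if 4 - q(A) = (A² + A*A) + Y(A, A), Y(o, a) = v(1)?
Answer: -√5 ≈ -2.2361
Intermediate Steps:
v(W) = W*(-2 + W)
Y(o, a) = -1 (Y(o, a) = 1*(-2 + 1) = 1*(-1) = -1)
q(A) = 5 - 2*A² (q(A) = 4 - ((A² + A*A) - 1) = 4 - ((A² + A²) - 1) = 4 - (2*A² - 1) = 4 - (-1 + 2*A²) = 4 + (1 - 2*A²) = 5 - 2*A²)
-b(q(4)) = -√(32 + (5 - 2*4²)) = -√(32 + (5 - 2*16)) = -√(32 + (5 - 32)) = -√(32 - 27) = -√5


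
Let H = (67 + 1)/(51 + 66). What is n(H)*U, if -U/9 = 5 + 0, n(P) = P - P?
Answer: 0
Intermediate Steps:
H = 68/117 ≈ 0.58120
n(P) = 0
U = -45 (U = -9*(5 + 0) = -9*5 = -45)
n(H)*U = 0*(-45) = 0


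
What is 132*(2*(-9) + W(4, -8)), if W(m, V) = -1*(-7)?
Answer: -1452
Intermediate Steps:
W(m, V) = 7
132*(2*(-9) + W(4, -8)) = 132*(2*(-9) + 7) = 132*(-18 + 7) = 132*(-11) = -1452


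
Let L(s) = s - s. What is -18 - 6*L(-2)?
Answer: -18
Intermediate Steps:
L(s) = 0
-18 - 6*L(-2) = -18 - 6*0 = -18 + 0 = -18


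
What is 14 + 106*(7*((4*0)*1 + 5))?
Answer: 3724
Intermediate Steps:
14 + 106*(7*((4*0)*1 + 5)) = 14 + 106*(7*(0*1 + 5)) = 14 + 106*(7*(0 + 5)) = 14 + 106*(7*5) = 14 + 106*35 = 14 + 3710 = 3724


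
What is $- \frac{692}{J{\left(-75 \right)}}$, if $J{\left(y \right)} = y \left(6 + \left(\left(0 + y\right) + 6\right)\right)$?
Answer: $- \frac{692}{4725} \approx -0.14646$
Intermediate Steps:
$J{\left(y \right)} = y \left(12 + y\right)$ ($J{\left(y \right)} = y \left(6 + \left(y + 6\right)\right) = y \left(6 + \left(6 + y\right)\right) = y \left(12 + y\right)$)
$- \frac{692}{J{\left(-75 \right)}} = - \frac{692}{\left(-75\right) \left(12 - 75\right)} = - \frac{692}{\left(-75\right) \left(-63\right)} = - \frac{692}{4725}$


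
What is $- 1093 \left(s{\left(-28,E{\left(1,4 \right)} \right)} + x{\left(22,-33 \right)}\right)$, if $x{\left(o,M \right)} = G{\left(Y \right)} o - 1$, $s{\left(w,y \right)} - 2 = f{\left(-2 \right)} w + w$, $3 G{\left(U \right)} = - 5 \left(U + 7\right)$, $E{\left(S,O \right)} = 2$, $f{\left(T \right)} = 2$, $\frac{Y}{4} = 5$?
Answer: $1172789$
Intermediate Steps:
$Y = 20$ ($Y = 4 \cdot 5 = 20$)
$G{\left(U \right)} = - \frac{35}{3} - \frac{5 U}{3}$ ($G{\left(U \right)} = \frac{\left(-5\right) \left(U + 7\right)}{3} = \frac{\left(-5\right) \left(7 + U\right)}{3} = \frac{-35 - 5 U}{3} = - \frac{35}{3} - \frac{5 U}{3}$)
$s{\left(w,y \right)} = 2 + 3 w$ ($s{\left(w,y \right)} = 2 + \left(2 w + w\right) = 2 + 3 w$)
$x{\left(o,M \right)} = -1 - 45 o$ ($x{\left(o,M \right)} = \left(- \frac{35}{3} - \frac{100}{3}\right) o - 1 = - 45 o - 1 = -1 - 45 o$)
$- 1093 \left(s{\left(-28,E{\left(1,4 \right)} \right)} + x{\left(22,-33 \right)}\right) = - 1093 \left(\left(2 + 3 \left(-28\right)\right) - 991\right) = - 1093 \left(\left(2 - 84\right) - 991\right) = - 1093 \left(-82 - 991\right) = \left(-1093\right) \left(-1073\right) = 1172789$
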